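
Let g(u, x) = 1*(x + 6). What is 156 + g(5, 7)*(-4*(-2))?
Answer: 260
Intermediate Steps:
g(u, x) = 6 + x (g(u, x) = 1*(6 + x) = 6 + x)
156 + g(5, 7)*(-4*(-2)) = 156 + (6 + 7)*(-4*(-2)) = 156 + 13*8 = 156 + 104 = 260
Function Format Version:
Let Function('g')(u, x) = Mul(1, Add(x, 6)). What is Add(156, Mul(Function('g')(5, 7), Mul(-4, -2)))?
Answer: 260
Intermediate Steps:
Function('g')(u, x) = Add(6, x) (Function('g')(u, x) = Mul(1, Add(6, x)) = Add(6, x))
Add(156, Mul(Function('g')(5, 7), Mul(-4, -2))) = Add(156, Mul(Add(6, 7), Mul(-4, -2))) = Add(156, Mul(13, 8)) = Add(156, 104) = 260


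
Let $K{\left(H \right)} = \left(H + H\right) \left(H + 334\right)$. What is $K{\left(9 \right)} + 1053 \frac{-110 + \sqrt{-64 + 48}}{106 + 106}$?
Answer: $\frac{596529}{106} + \frac{1053 i}{53} \approx 5627.6 + 19.868 i$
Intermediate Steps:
$K{\left(H \right)} = 2 H \left(334 + H\right)$
$K{\left(9 \right)} + 1053 \frac{-110 + \sqrt{-64 + 48}}{106 + 106} = 2 \cdot 9 \left(334 + 9\right) + 1053 \frac{-110 + \sqrt{-64 + 48}}{106 + 106} = 2 \cdot 9 \cdot 343 + 1053 \frac{-110 + \sqrt{-16}}{212} = 6174 + 1053 \left(-110 + 4 i\right) \frac{1}{212} = 6174 + 1053 \left(- \frac{55}{106} + \frac{i}{53}\right) = 6174 - \left(\frac{57915}{106} - \frac{1053 i}{53}\right) = \frac{596529}{106} + \frac{1053 i}{53}$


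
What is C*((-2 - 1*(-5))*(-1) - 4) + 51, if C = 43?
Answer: -250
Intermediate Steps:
C*((-2 - 1*(-5))*(-1) - 4) + 51 = 43*((-2 - 1*(-5))*(-1) - 4) + 51 = 43*((-2 + 5)*(-1) - 4) + 51 = 43*(3*(-1) - 4) + 51 = 43*(-3 - 4) + 51 = 43*(-7) + 51 = -301 + 51 = -250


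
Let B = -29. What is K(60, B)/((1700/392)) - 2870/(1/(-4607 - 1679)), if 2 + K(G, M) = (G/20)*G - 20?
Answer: 7667363984/425 ≈ 1.8041e+7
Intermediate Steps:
K(G, M) = -22 + G²/20 (K(G, M) = -2 + ((G/20)*G - 20) = -2 + (G²/20 - 20) = -2 + (-20 + G²/20) = -22 + G²/20)
K(60, B)/((1700/392)) - 2870/(1/(-4607 - 1679)) = (-22 + (1/20)*60²)/((1700/392)) - 2870/(1/(-4607 - 1679)) = (-22 + (1/20)*3600)/((1700*(1/392))) - 2870/(1/(-6286)) = (-22 + 180)/(425/98) - 2870/(-1/6286) = 158*(98/425) - 2870*(-6286) = 15484/425 + 18040820 = 7667363984/425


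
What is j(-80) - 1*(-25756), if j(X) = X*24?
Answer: 23836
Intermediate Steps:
j(X) = 24*X
j(-80) - 1*(-25756) = 24*(-80) - 1*(-25756) = -1920 + 25756 = 23836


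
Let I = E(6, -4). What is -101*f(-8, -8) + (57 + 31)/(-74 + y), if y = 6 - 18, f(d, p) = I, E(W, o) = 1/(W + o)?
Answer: -4431/86 ≈ -51.523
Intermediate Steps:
I = ½ (I = 1/(6 - 4) = 1/2 = ½ ≈ 0.50000)
f(d, p) = ½
y = -12
-101*f(-8, -8) + (57 + 31)/(-74 + y) = -101*½ + (57 + 31)/(-74 - 12) = -101/2 + 88/(-86) = -101/2 + 88*(-1/86) = -101/2 - 44/43 = -4431/86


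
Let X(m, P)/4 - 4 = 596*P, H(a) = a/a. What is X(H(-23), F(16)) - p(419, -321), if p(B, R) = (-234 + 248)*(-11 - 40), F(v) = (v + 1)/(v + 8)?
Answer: 7256/3 ≈ 2418.7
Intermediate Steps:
H(a) = 1
F(v) = (1 + v)/(8 + v)
p(B, R) = -714 (p(B, R) = 14*(-51) = -714)
X(m, P) = 16 + 2384*P (X(m, P) = 16 + 4*(596*P) = 16 + 2384*P)
X(H(-23), F(16)) - p(419, -321) = (16 + 2384*((1 + 16)/(8 + 16))) - 1*(-714) = (16 + 2384*(17/24)) + 714 = (16 + 5066/3) + 714 = 5114/3 + 714 = 7256/3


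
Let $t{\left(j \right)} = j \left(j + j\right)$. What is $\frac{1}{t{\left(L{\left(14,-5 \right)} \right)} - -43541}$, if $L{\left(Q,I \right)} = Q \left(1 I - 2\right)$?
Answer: $\frac{1}{62749} \approx 1.5937 \cdot 10^{-5}$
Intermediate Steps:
$L{\left(Q,I \right)} = Q \left(-2 + I\right)$ ($L{\left(Q,I \right)} = Q \left(I - 2\right) = Q \left(-2 + I\right)$)
$t{\left(j \right)} = 2 j^{2}$ ($t{\left(j \right)} = j 2 j = 2 j^{2}$)
$\frac{1}{t{\left(L{\left(14,-5 \right)} \right)} - -43541} = \frac{1}{2 \left(14 \left(-2 - 5\right)\right)^{2} - -43541} = \frac{1}{2 \left(14 \left(-7\right)\right)^{2} + 43541} = \frac{1}{2 \left(-98\right)^{2} + 43541} = \frac{1}{2 \cdot 9604 + 43541} = \frac{1}{19208 + 43541} = \frac{1}{62749}$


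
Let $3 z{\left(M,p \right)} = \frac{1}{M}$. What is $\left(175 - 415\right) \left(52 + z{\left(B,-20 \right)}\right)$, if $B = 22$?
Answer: $- \frac{137320}{11} \approx -12484.0$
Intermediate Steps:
$z{\left(M,p \right)} = \frac{1}{3 M}$
$\left(175 - 415\right) \left(52 + z{\left(B,-20 \right)}\right) = \left(175 - 415\right) \left(52 + \frac{1}{3 \cdot 22}\right) = - 240 \left(52 + \frac{1}{3} \cdot \frac{1}{22}\right) = - 240 \left(52 + \frac{1}{66}\right) = \left(-240\right) \frac{3433}{66} = - \frac{137320}{11}$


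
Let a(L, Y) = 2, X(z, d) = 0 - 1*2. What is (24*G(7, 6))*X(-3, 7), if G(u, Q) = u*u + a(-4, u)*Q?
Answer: -2928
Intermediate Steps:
X(z, d) = -2 (X(z, d) = 0 - 2 = -2)
G(u, Q) = u**2 + 2*Q (G(u, Q) = u*u + 2*Q = u**2 + 2*Q)
(24*G(7, 6))*X(-3, 7) = (24*(7**2 + 2*6))*(-2) = (24*(49 + 12))*(-2) = (24*61)*(-2) = 1464*(-2) = -2928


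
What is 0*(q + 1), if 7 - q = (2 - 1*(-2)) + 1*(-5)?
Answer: 0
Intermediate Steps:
q = 8 (q = 7 - ((2 - 1*(-2)) + 1*(-5)) = 7 - ((2 + 2) - 5) = 7 - (4 - 5) = 7 - 1*(-1) = 7 + 1 = 8)
0*(q + 1) = 0*(8 + 1) = 0*9 = 0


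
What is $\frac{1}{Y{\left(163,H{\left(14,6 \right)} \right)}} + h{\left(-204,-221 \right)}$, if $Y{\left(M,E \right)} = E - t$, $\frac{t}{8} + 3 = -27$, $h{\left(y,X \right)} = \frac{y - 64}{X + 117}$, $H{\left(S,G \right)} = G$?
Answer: $\frac{4127}{1599} \approx 2.581$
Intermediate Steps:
$h{\left(y,X \right)} = \frac{-64 + y}{117 + X}$
$t = -240$ ($t = -24 + 8 \left(-27\right) = -24 - 216 = -240$)
$Y{\left(M,E \right)} = 240 + E$ ($Y{\left(M,E \right)} = E - -240 = E + 240 = 240 + E$)
$\frac{1}{Y{\left(163,H{\left(14,6 \right)} \right)}} + h{\left(-204,-221 \right)} = \frac{1}{240 + 6} + \frac{-64 - 204}{117 - 221} = \frac{1}{246} + \frac{1}{-104} \left(-268\right) = \frac{1}{246} - - \frac{67}{26} = \frac{1}{246} + \frac{67}{26} = \frac{4127}{1599}$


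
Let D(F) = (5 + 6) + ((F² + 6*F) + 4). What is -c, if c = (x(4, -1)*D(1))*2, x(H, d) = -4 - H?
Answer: 352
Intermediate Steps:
D(F) = 15 + F² + 6*F (D(F) = 11 + (4 + F² + 6*F) = 15 + F² + 6*F)
c = -352 (c = ((-4 - 1*4)*(15 + 1² + 6*1))*2 = ((-4 - 4)*(15 + 1 + 6))*2 = -8*22*2 = -176*2 = -352)
-c = -1*(-352) = 352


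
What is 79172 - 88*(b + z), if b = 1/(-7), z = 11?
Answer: 547516/7 ≈ 78217.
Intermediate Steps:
b = -⅐ ≈ -0.14286
79172 - 88*(b + z) = 79172 - 88*(-⅐ + 11) = 79172 - 88*76/7 = 79172 - 6688/7 = 547516/7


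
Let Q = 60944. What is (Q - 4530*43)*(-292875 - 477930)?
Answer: 103169166030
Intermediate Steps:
(Q - 4530*43)*(-292875 - 477930) = (60944 - 4530*43)*(-292875 - 477930) = (60944 - 194790)*(-770805) = -133846*(-770805) = 103169166030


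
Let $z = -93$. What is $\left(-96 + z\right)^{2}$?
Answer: $35721$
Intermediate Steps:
$\left(-96 + z\right)^{2} = \left(-96 - 93\right)^{2} = \left(-189\right)^{2} = 35721$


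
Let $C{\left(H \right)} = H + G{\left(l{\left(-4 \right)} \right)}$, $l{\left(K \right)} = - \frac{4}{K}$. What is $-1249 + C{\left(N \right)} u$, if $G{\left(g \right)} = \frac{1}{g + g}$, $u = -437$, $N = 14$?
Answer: $- \frac{15171}{2} \approx -7585.5$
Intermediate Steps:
$G{\left(g \right)} = \frac{1}{2 g}$
$C{\left(H \right)} = \frac{1}{2} + H$ ($C{\left(H \right)} = H + \frac{1}{2 \left(- \frac{4}{-4}\right)} = H + \frac{1}{2 \left(\left(-4\right) \left(- \frac{1}{4}\right)\right)} = H + \frac{1}{2 \cdot 1} = H + \frac{1}{2} \cdot 1 = H + \frac{1}{2} = \frac{1}{2} + H$)
$-1249 + C{\left(N \right)} u = -1249 + \left(\frac{1}{2} + 14\right) \left(-437\right) = -1249 + \frac{29}{2} \left(-437\right) = -1249 - \frac{12673}{2} = - \frac{15171}{2}$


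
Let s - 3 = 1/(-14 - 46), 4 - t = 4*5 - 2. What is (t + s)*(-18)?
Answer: 1983/10 ≈ 198.30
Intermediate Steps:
t = -14 (t = 4 - (4*5 - 2) = 4 - (20 - 2) = 4 - 1*18 = 4 - 18 = -14)
s = 179/60 (s = 3 + 1/(-14 - 46) = 3 + 1/(-60) = 3 - 1/60 = 179/60 ≈ 2.9833)
(t + s)*(-18) = (-14 + 179/60)*(-18) = -661/60*(-18) = 1983/10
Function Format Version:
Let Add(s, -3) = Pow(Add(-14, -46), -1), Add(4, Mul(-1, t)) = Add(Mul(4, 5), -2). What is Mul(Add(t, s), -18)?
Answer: Rational(1983, 10) ≈ 198.30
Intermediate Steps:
t = -14 (t = Add(4, Mul(-1, Add(Mul(4, 5), -2))) = Add(4, Mul(-1, Add(20, -2))) = Add(4, Mul(-1, 18)) = Add(4, -18) = -14)
s = Rational(179, 60) (s = Add(3, Pow(Add(-14, -46), -1)) = Add(3, Pow(-60, -1)) = Add(3, Rational(-1, 60)) = Rational(179, 60) ≈ 2.9833)
Mul(Add(t, s), -18) = Mul(Add(-14, Rational(179, 60)), -18) = Mul(Rational(-661, 60), -18) = Rational(1983, 10)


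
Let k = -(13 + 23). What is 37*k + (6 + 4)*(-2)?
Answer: -1352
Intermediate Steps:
k = -36 (k = -1*36 = -36)
37*k + (6 + 4)*(-2) = 37*(-36) + (6 + 4)*(-2) = -1332 + 10*(-2) = -1332 - 20 = -1352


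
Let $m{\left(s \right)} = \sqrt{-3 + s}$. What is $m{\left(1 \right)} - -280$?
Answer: $280 + i \sqrt{2} \approx 280.0 + 1.4142 i$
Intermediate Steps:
$m{\left(1 \right)} - -280 = \sqrt{-3 + 1} - -280 = \sqrt{-2} + 280 = i \sqrt{2} + 280 = 280 + i \sqrt{2}$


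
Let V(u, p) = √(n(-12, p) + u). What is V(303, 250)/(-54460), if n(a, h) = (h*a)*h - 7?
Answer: -I*√187426/27230 ≈ -0.015899*I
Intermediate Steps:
n(a, h) = -7 + a*h² (n(a, h) = (a*h)*h - 7 = a*h² - 7 = -7 + a*h²)
V(u, p) = √(-7 + u - 12*p²) (V(u, p) = √((-7 - 12*p²) + u) = √(-7 + u - 12*p²))
V(303, 250)/(-54460) = √(-7 + 303 - 12*250²)/(-54460) = √(-7 + 303 - 12*62500)*(-1/54460) = √(-7 + 303 - 750000)*(-1/54460) = √(-749704)*(-1/54460) = (2*I*√187426)*(-1/54460) = -I*√187426/27230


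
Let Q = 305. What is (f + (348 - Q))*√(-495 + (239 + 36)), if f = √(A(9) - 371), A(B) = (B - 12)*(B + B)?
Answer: -10*√935 + 86*I*√55 ≈ -305.78 + 637.79*I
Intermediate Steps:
A(B) = 2*B*(-12 + B) (A(B) = (-12 + B)*(2*B) = 2*B*(-12 + B))
f = 5*I*√17 (f = √(2*9*(-12 + 9) - 371) = √(2*9*(-3) - 371) = √(-54 - 371) = √(-425) = 5*I*√17 ≈ 20.616*I)
(f + (348 - Q))*√(-495 + (239 + 36)) = (5*I*√17 + (348 - 1*305))*√(-495 + (239 + 36)) = (5*I*√17 + (348 - 305))*√(-495 + 275) = (5*I*√17 + 43)*√(-220) = (43 + 5*I*√17)*(2*I*√55) = 2*I*√55*(43 + 5*I*√17)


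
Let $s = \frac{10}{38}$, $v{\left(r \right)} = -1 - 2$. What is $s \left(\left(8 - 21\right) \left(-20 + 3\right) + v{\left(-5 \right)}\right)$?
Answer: $\frac{1090}{19} \approx 57.368$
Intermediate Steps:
$v{\left(r \right)} = -3$
$s = \frac{5}{19}$ ($s = 10 \cdot \frac{1}{38} = \frac{5}{19} \approx 0.26316$)
$s \left(\left(8 - 21\right) \left(-20 + 3\right) + v{\left(-5 \right)}\right) = \frac{5 \left(\left(8 - 21\right) \left(-20 + 3\right) - 3\right)}{19} = \frac{5 \left(\left(-13\right) \left(-17\right) - 3\right)}{19} = \frac{5 \left(221 - 3\right)}{19} = \frac{5}{19} \cdot 218 = \frac{1090}{19}$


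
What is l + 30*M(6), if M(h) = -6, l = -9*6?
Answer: -234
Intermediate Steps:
l = -54
l + 30*M(6) = -54 + 30*(-6) = -54 - 180 = -234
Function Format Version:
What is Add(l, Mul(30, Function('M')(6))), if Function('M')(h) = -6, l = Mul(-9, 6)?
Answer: -234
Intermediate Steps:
l = -54
Add(l, Mul(30, Function('M')(6))) = Add(-54, Mul(30, -6)) = Add(-54, -180) = -234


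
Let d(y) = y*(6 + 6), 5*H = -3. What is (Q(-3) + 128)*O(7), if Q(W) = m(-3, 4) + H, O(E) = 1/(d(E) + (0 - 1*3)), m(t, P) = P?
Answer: 73/45 ≈ 1.6222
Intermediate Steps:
H = -3/5 (H = (1/5)*(-3) = -3/5 ≈ -0.60000)
d(y) = 12*y (d(y) = y*12 = 12*y)
O(E) = 1/(-3 + 12*E) (O(E) = 1/(12*E + (0 - 1*3)) = 1/(12*E + (0 - 3)) = 1/(12*E - 3) = 1/(-3 + 12*E))
Q(W) = 17/5 (Q(W) = 4 - 3/5 = 17/5)
(Q(-3) + 128)*O(7) = (17/5 + 128)*(1/(3*(-1 + 4*7))) = 657*(1/(3*(-1 + 28)))/5 = 657*((1/3)/27)/5 = 657*((1/3)*(1/27))/5 = (657/5)*(1/81) = 73/45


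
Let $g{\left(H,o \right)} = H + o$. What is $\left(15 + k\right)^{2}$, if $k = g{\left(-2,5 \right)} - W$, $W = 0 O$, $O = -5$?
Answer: $324$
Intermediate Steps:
$W = 0$ ($W = 0 \left(-5\right) = 0$)
$k = 3$ ($k = \left(-2 + 5\right) - 0 = 3 + 0 = 3$)
$\left(15 + k\right)^{2} = \left(15 + 3\right)^{2} = 18^{2} = 324$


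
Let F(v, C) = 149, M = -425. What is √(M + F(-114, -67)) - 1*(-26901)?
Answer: 26901 + 2*I*√69 ≈ 26901.0 + 16.613*I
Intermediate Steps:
√(M + F(-114, -67)) - 1*(-26901) = √(-425 + 149) - 1*(-26901) = √(-276) + 26901 = 2*I*√69 + 26901 = 26901 + 2*I*√69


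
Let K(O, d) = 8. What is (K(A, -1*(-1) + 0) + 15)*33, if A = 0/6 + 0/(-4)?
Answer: 759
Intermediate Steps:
A = 0 (A = 0*(1/6) + 0*(-1/4) = 0 + 0 = 0)
(K(A, -1*(-1) + 0) + 15)*33 = (8 + 15)*33 = 23*33 = 759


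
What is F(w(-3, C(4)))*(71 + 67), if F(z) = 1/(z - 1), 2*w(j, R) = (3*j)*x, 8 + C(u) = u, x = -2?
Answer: 69/4 ≈ 17.250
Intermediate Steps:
C(u) = -8 + u
w(j, R) = -3*j (w(j, R) = ((3*j)*(-2))/2 = (-6*j)/2 = -3*j)
F(z) = 1/(-1 + z)
F(w(-3, C(4)))*(71 + 67) = (71 + 67)/(-1 - 3*(-3)) = 138/(-1 + 9) = 138/8 = (⅛)*138 = 69/4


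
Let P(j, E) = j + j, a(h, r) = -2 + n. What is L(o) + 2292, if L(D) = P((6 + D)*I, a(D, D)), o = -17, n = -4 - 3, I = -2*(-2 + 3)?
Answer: 2336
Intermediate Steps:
I = -2 (I = -2*1 = -2)
n = -7
a(h, r) = -9 (a(h, r) = -2 - 7 = -9)
P(j, E) = 2*j
L(D) = -24 - 4*D (L(D) = 2*((6 + D)*(-2)) = 2*(-12 - 2*D) = -24 - 4*D)
L(o) + 2292 = (-24 - 4*(-17)) + 2292 = (-24 + 68) + 2292 = 44 + 2292 = 2336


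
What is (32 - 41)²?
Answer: 81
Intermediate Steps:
(32 - 41)² = (-9)² = 81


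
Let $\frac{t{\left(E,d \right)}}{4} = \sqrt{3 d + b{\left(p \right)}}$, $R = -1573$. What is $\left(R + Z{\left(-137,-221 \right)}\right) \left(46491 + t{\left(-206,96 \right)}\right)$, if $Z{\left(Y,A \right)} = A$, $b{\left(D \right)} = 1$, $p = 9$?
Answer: $-83526846$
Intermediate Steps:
$t{\left(E,d \right)} = 4 \sqrt{1 + 3 d}$ ($t{\left(E,d \right)} = 4 \sqrt{3 d + 1} = 4 \sqrt{1 + 3 d}$)
$\left(R + Z{\left(-137,-221 \right)}\right) \left(46491 + t{\left(-206,96 \right)}\right) = \left(-1573 - 221\right) \left(46491 + 4 \sqrt{1 + 3 \cdot 96}\right) = - 1794 \left(46491 + 4 \sqrt{1 + 288}\right) = - 1794 \left(46491 + 4 \sqrt{289}\right) = - 1794 \left(46491 + 4 \cdot 17\right) = - 1794 \left(46491 + 68\right) = \left(-1794\right) 46559 = -83526846$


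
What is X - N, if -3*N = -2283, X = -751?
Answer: -1512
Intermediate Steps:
N = 761 (N = -1/3*(-2283) = 761)
X - N = -751 - 1*761 = -751 - 761 = -1512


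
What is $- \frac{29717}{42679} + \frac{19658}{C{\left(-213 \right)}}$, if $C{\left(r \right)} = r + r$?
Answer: $- \frac{425821612}{9090627} \approx -46.842$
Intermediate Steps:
$C{\left(r \right)} = 2 r$
$- \frac{29717}{42679} + \frac{19658}{C{\left(-213 \right)}} = - \frac{29717}{42679} + \frac{19658}{2 \left(-213\right)} = \left(-29717\right) \frac{1}{42679} + \frac{19658}{-426} = - \frac{29717}{42679} + 19658 \left(- \frac{1}{426}\right) = - \frac{29717}{42679} - \frac{9829}{213} = - \frac{425821612}{9090627}$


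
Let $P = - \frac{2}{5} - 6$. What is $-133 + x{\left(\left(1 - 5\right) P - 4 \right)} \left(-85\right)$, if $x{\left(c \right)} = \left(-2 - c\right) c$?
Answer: $\frac{215983}{5} \approx 43197.0$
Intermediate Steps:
$P = - \frac{32}{5}$ ($P = \left(-2\right) \frac{1}{5} - 6 = - \frac{2}{5} - 6 = - \frac{32}{5} \approx -6.4$)
$x{\left(c \right)} = c \left(-2 - c\right)$
$-133 + x{\left(\left(1 - 5\right) P - 4 \right)} \left(-85\right) = -133 + - \left(\left(1 - 5\right) \left(- \frac{32}{5}\right) - 4\right) \left(2 - \left(4 - \left(1 - 5\right) \left(- \frac{32}{5}\right)\right)\right) \left(-85\right) = -133 + - \left(\left(-4\right) \left(- \frac{32}{5}\right) - 4\right) \left(2 - - \frac{108}{5}\right) \left(-85\right) = -133 + - \left(\frac{128}{5} - 4\right) \left(2 + \left(\frac{128}{5} - 4\right)\right) \left(-85\right) = -133 + \left(-1\right) \frac{108}{5} \left(2 + \frac{108}{5}\right) \left(-85\right) = -133 + \left(-1\right) \frac{108}{5} \cdot \frac{118}{5} \left(-85\right) = -133 - - \frac{216648}{5} = -133 + \frac{216648}{5} = \frac{215983}{5}$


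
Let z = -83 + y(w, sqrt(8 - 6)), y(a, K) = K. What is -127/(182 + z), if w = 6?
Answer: -12573/9799 + 127*sqrt(2)/9799 ≈ -1.2648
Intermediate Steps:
z = -83 + sqrt(2) (z = -83 + sqrt(8 - 6) = -83 + sqrt(2) ≈ -81.586)
-127/(182 + z) = -127/(182 + (-83 + sqrt(2))) = -127/(99 + sqrt(2))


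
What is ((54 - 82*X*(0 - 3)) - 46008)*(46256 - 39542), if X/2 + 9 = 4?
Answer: -325051596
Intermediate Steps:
X = -10 (X = -18 + 2*4 = -18 + 8 = -10)
((54 - 82*X*(0 - 3)) - 46008)*(46256 - 39542) = ((54 - (-820)*(0 - 3)) - 46008)*(46256 - 39542) = ((54 - (-820)*(-3)) - 46008)*6714 = ((54 - 82*30) - 46008)*6714 = ((54 - 2460) - 46008)*6714 = (-2406 - 46008)*6714 = -48414*6714 = -325051596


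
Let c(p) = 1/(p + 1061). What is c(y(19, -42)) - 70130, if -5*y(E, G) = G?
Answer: -374985105/5347 ≈ -70130.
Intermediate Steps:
y(E, G) = -G/5
c(p) = 1/(1061 + p)
c(y(19, -42)) - 70130 = 1/(1061 - 1/5*(-42)) - 70130 = 1/(1061 + 42/5) - 70130 = 1/(5347/5) - 70130 = 5/5347 - 70130 = -374985105/5347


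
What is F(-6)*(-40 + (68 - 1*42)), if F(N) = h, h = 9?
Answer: -126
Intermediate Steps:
F(N) = 9
F(-6)*(-40 + (68 - 1*42)) = 9*(-40 + (68 - 1*42)) = 9*(-40 + (68 - 42)) = 9*(-40 + 26) = 9*(-14) = -126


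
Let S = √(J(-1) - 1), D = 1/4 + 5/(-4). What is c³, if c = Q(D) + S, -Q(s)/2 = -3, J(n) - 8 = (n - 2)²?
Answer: 1000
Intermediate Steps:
D = -1 (D = 1*(¼) + 5*(-¼) = ¼ - 5/4 = -1)
J(n) = 8 + (-2 + n)² (J(n) = 8 + (n - 2)² = 8 + (-2 + n)²)
Q(s) = 6 (Q(s) = -2*(-3) = 6)
S = 4 (S = √((8 + (-2 - 1)²) - 1) = √((8 + (-3)²) - 1) = √((8 + 9) - 1) = √(17 - 1) = √16 = 4)
c = 10 (c = 6 + 4 = 10)
c³ = 10³ = 1000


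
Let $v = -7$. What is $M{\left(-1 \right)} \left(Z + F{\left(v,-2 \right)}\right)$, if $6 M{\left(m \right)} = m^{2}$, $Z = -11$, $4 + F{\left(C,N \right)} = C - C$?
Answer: $- \frac{5}{2} \approx -2.5$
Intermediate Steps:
$F{\left(C,N \right)} = -4$ ($F{\left(C,N \right)} = -4 + \left(C - C\right) = -4 + 0 = -4$)
$M{\left(m \right)} = \frac{m^{2}}{6}$
$M{\left(-1 \right)} \left(Z + F{\left(v,-2 \right)}\right) = \frac{\left(-1\right)^{2}}{6} \left(-11 - 4\right) = \frac{1}{6} \cdot 1 \left(-15\right) = \frac{1}{6} \left(-15\right) = - \frac{5}{2}$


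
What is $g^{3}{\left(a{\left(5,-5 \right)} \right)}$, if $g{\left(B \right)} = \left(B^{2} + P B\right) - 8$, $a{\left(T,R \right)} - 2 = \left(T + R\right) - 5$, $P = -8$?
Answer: $15625$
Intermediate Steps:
$a{\left(T,R \right)} = -3 + R + T$ ($a{\left(T,R \right)} = 2 - \left(5 - R - T\right) = 2 + \left(-5 + R + T\right) = -3 + R + T$)
$g{\left(B \right)} = -8 + B^{2} - 8 B$ ($g{\left(B \right)} = \left(B^{2} - 8 B\right) - 8 = -8 + B^{2} - 8 B$)
$g^{3}{\left(a{\left(5,-5 \right)} \right)} = \left(-8 + \left(-3 - 5 + 5\right)^{2} - 8 \left(-3 - 5 + 5\right)\right)^{3} = \left(-8 + \left(-3\right)^{2} - -24\right)^{3} = \left(-8 + 9 + 24\right)^{3} = 25^{3} = 15625$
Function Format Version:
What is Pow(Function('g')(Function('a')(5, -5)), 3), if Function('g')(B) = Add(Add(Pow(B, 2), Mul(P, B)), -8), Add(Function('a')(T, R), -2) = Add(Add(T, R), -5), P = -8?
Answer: 15625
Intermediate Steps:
Function('a')(T, R) = Add(-3, R, T) (Function('a')(T, R) = Add(2, Add(Add(T, R), -5)) = Add(2, Add(Add(R, T), -5)) = Add(2, Add(-5, R, T)) = Add(-3, R, T))
Function('g')(B) = Add(-8, Pow(B, 2), Mul(-8, B)) (Function('g')(B) = Add(Add(Pow(B, 2), Mul(-8, B)), -8) = Add(-8, Pow(B, 2), Mul(-8, B)))
Pow(Function('g')(Function('a')(5, -5)), 3) = Pow(Add(-8, Pow(Add(-3, -5, 5), 2), Mul(-8, Add(-3, -5, 5))), 3) = Pow(Add(-8, Pow(-3, 2), Mul(-8, -3)), 3) = Pow(Add(-8, 9, 24), 3) = Pow(25, 3) = 15625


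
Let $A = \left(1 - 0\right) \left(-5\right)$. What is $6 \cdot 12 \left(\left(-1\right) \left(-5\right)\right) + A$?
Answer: $355$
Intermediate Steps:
$A = -5$ ($A = \left(1 + 0\right) \left(-5\right) = 1 \left(-5\right) = -5$)
$6 \cdot 12 \left(\left(-1\right) \left(-5\right)\right) + A = 6 \cdot 12 \left(\left(-1\right) \left(-5\right)\right) - 5 = 72 \cdot 5 - 5 = 360 - 5 = 355$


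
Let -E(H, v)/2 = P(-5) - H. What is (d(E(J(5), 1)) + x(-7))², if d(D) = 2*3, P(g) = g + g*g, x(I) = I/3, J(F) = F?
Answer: 121/9 ≈ 13.444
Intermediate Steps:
x(I) = I/3 (x(I) = I*(⅓) = I/3)
P(g) = g + g²
E(H, v) = -40 + 2*H (E(H, v) = -2*(-5*(1 - 5) - H) = -2*(-5*(-4) - H) = -2*(20 - H) = -40 + 2*H)
d(D) = 6
(d(E(J(5), 1)) + x(-7))² = (6 + (⅓)*(-7))² = (6 - 7/3)² = (11/3)² = 121/9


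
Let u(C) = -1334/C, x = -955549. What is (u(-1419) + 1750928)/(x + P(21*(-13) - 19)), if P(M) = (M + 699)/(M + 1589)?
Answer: -1611242455651/879316445337 ≈ -1.8324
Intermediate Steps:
P(M) = (699 + M)/(1589 + M)
(u(-1419) + 1750928)/(x + P(21*(-13) - 19)) = (-1334/(-1419) + 1750928)/(-955549 + (699 + (21*(-13) - 19))/(1589 + (21*(-13) - 19))) = (-1334*(-1/1419) + 1750928)/(-955549 + (699 + (-273 - 19))/(1589 + (-273 - 19))) = (1334/1419 + 1750928)/(-955549 + (699 - 292)/(1589 - 292)) = 2484568166/(1419*(-955549 + 407/1297)) = 2484568166/(1419*(-1239346646/1297)) = (2484568166/1419)*(-1297/1239346646) = -1611242455651/879316445337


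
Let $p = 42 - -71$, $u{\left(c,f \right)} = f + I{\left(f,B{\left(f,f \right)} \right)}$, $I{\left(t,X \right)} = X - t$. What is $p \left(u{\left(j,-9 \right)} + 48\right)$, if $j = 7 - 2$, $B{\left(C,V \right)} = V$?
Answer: $4407$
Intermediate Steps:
$j = 5$
$u{\left(c,f \right)} = f$ ($u{\left(c,f \right)} = f + \left(f - f\right) = f + 0 = f$)
$p = 113$ ($p = 42 + 71 = 113$)
$p \left(u{\left(j,-9 \right)} + 48\right) = 113 \left(-9 + 48\right) = 113 \cdot 39 = 4407$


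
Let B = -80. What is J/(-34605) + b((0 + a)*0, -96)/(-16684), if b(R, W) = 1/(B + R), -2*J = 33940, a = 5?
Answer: 4530046601/9237597120 ≈ 0.49039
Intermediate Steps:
J = -16970 (J = -½*33940 = -16970)
b(R, W) = 1/(-80 + R)
J/(-34605) + b((0 + a)*0, -96)/(-16684) = -16970/(-34605) + 1/(-80 + (0 + 5)*0*(-16684)) = -16970*(-1/34605) - 1/16684/(-80 + 5*0) = 3394/6921 - 1/16684/(-80 + 0) = 3394/6921 - 1/16684/(-80) = 3394/6921 - 1/80*(-1/16684) = 3394/6921 + 1/1334720 = 4530046601/9237597120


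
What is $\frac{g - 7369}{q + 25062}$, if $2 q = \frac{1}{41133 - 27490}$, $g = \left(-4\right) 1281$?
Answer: $- \frac{340883998}{683841733} \approx -0.49848$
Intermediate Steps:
$g = -5124$
$q = \frac{1}{27286}$ ($q = \frac{1}{2 \left(41133 - 27490\right)} = \frac{1}{2 \cdot 13643} = \frac{1}{2} \cdot \frac{1}{13643} = \frac{1}{27286} \approx 3.6649 \cdot 10^{-5}$)
$\frac{g - 7369}{q + 25062} = \frac{-5124 - 7369}{\frac{1}{27286} + 25062} = - \frac{12493}{\frac{683841733}{27286}} = \left(-12493\right) \frac{27286}{683841733} = - \frac{340883998}{683841733}$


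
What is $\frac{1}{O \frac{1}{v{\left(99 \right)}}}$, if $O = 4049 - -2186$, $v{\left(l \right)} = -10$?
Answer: $- \frac{2}{1247} \approx -0.0016038$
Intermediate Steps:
$O = 6235$ ($O = 4049 + 2186 = 6235$)
$\frac{1}{O \frac{1}{v{\left(99 \right)}}} = \frac{1}{6235 \frac{1}{-10}} = \frac{1}{6235 \left(- \frac{1}{10}\right)} = \frac{1}{- \frac{1247}{2}} = - \frac{2}{1247}$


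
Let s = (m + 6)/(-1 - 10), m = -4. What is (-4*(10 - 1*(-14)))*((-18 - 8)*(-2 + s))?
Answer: -59904/11 ≈ -5445.8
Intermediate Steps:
s = -2/11 (s = (-4 + 6)/(-1 - 10) = 2/(-11) = 2*(-1/11) = -2/11 ≈ -0.18182)
(-4*(10 - 1*(-14)))*((-18 - 8)*(-2 + s)) = (-4*(10 - 1*(-14)))*((-18 - 8)*(-2 - 2/11)) = (-4*(10 + 14))*(-26*(-24/11)) = -4*24*(624/11) = -96*624/11 = -59904/11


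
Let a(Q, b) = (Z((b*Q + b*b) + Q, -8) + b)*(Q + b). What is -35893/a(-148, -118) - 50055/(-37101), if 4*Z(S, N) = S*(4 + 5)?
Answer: 311881960851/230839354984 ≈ 1.3511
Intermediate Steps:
Z(S, N) = 9*S/4 (Z(S, N) = (S*(4 + 5))/4 = (S*9)/4 = (9*S)/4 = 9*S/4)
a(Q, b) = (Q + b)*(b + 9*Q/4 + 9*b**2/4 + 9*Q*b/4) (a(Q, b) = (9*((b*Q + b*b) + Q)/4 + b)*(Q + b) = (9*((Q*b + b**2) + Q)/4 + b)*(Q + b) = (9*((b**2 + Q*b) + Q)/4 + b)*(Q + b) = (9*(Q + b**2 + Q*b)/4 + b)*(Q + b) = ((9*Q/4 + 9*b**2/4 + 9*Q*b/4) + b)*(Q + b) = (b + 9*Q/4 + 9*b**2/4 + 9*Q*b/4)*(Q + b) = (Q + b)*(b + 9*Q/4 + 9*b**2/4 + 9*Q*b/4))
-35893/a(-148, -118) - 50055/(-37101) = -35893/((-118)**2 - 148*(-118) + (9/4)*(-148)*(-148 + (-118)**2 - 148*(-118)) + (9/4)*(-118)*(-148 + (-118)**2 - 148*(-118))) - 50055/(-37101) = -35893/(13924 + 17464 + (9/4)*(-148)*(-148 + 13924 + 17464) + (9/4)*(-118)*(-148 + 13924 + 17464)) - 50055*(-1/37101) = -35893/(13924 + 17464 + (9/4)*(-148)*31240 + (9/4)*(-118)*31240) + 16685/12367 = -35893/(13924 + 17464 - 10402920 - 8294220) + 16685/12367 = -35893/(-18665752) + 16685/12367 = -35893*(-1/18665752) + 16685/12367 = 35893/18665752 + 16685/12367 = 311881960851/230839354984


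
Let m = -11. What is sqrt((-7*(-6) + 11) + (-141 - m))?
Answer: I*sqrt(77) ≈ 8.775*I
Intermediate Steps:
sqrt((-7*(-6) + 11) + (-141 - m)) = sqrt((-7*(-6) + 11) + (-141 - 1*(-11))) = sqrt((42 + 11) + (-141 + 11)) = sqrt(53 - 130) = sqrt(-77) = I*sqrt(77)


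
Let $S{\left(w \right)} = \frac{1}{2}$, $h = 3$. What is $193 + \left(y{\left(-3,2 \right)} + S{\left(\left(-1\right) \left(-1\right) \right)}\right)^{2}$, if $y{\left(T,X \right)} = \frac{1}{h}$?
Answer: $\frac{6973}{36} \approx 193.69$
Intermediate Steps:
$y{\left(T,X \right)} = \frac{1}{3}$
$S{\left(w \right)} = \frac{1}{2}$
$193 + \left(y{\left(-3,2 \right)} + S{\left(\left(-1\right) \left(-1\right) \right)}\right)^{2} = 193 + \left(\frac{1}{3} + \frac{1}{2}\right)^{2} = 193 + \left(\frac{5}{6}\right)^{2} = 193 + \frac{25}{36} = \frac{6973}{36}$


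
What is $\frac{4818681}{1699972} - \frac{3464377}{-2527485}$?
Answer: $\frac{18068487844729}{4296653730420} \approx 4.2052$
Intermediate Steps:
$\frac{4818681}{1699972} - \frac{3464377}{-2527485} = 4818681 \cdot \frac{1}{1699972} - - \frac{3464377}{2527485} = \frac{4818681}{1699972} + \frac{3464377}{2527485} = \frac{18068487844729}{4296653730420}$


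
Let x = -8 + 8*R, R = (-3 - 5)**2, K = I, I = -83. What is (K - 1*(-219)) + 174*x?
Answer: 87832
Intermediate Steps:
K = -83
R = 64 (R = (-8)**2 = 64)
x = 504 (x = -8 + 8*64 = -8 + 512 = 504)
(K - 1*(-219)) + 174*x = (-83 - 1*(-219)) + 174*504 = (-83 + 219) + 87696 = 136 + 87696 = 87832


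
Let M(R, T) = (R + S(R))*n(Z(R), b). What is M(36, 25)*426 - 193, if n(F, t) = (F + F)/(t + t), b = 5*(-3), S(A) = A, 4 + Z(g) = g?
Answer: -328133/5 ≈ -65627.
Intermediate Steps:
Z(g) = -4 + g
b = -15
n(F, t) = F/t (n(F, t) = (2*F)/((2*t)) = (2*F)*(1/(2*t)) = F/t)
M(R, T) = 2*R*(4/15 - R/15) (M(R, T) = (R + R)*((-4 + R)/(-15)) = (2*R)*((-4 + R)*(-1/15)) = (2*R)*(4/15 - R/15) = 2*R*(4/15 - R/15))
M(36, 25)*426 - 193 = ((2/15)*36*(4 - 1*36))*426 - 193 = ((2/15)*36*(4 - 36))*426 - 193 = ((2/15)*36*(-32))*426 - 193 = -768/5*426 - 193 = -327168/5 - 193 = -328133/5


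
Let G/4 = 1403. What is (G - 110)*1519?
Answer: 8357538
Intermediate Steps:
G = 5612 (G = 4*1403 = 5612)
(G - 110)*1519 = (5612 - 110)*1519 = 5502*1519 = 8357538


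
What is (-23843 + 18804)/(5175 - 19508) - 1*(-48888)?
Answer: 700716743/14333 ≈ 48888.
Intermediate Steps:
(-23843 + 18804)/(5175 - 19508) - 1*(-48888) = -5039/(-14333) + 48888 = -5039*(-1/14333) + 48888 = 5039/14333 + 48888 = 700716743/14333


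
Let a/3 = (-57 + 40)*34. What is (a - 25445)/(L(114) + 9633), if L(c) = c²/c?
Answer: -27179/9747 ≈ -2.7884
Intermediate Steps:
L(c) = c
a = -1734 (a = 3*((-57 + 40)*34) = 3*(-17*34) = 3*(-578) = -1734)
(a - 25445)/(L(114) + 9633) = (-1734 - 25445)/(114 + 9633) = -27179/9747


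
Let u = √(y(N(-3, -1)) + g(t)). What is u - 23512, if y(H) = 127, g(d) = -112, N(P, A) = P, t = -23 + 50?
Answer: -23512 + √15 ≈ -23508.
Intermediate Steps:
t = 27
u = √15 (u = √(127 - 112) = √15 ≈ 3.8730)
u - 23512 = √15 - 23512 = -23512 + √15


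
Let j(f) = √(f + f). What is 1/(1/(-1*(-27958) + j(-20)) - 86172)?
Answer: 2*(-√10 + 13979*I)/(-2409196775*I + 172344*√10) ≈ -1.1605e-5 + 1.7347e-18*I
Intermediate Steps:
j(f) = √2*√f (j(f) = √(2*f) = √2*√f)
1/(1/(-1*(-27958) + j(-20)) - 86172) = 1/(1/(-1*(-27958) + √2*√(-20)) - 86172) = 1/(1/(27958 + √2*(2*I*√5)) - 86172) = 1/(1/(27958 + 2*I*√10) - 86172) = 1/(-86172 + 1/(27958 + 2*I*√10))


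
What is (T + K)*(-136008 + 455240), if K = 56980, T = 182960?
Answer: 76596526080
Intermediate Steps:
(T + K)*(-136008 + 455240) = (182960 + 56980)*(-136008 + 455240) = 239940*319232 = 76596526080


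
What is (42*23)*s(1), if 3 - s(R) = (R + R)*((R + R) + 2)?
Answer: -4830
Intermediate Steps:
s(R) = 3 - 2*R*(2 + 2*R) (s(R) = 3 - (R + R)*((R + R) + 2) = 3 - 2*R*(2*R + 2) = 3 - 2*R*(2 + 2*R))
(42*23)*s(1) = (42*23)*(3 - 4*1 - 4*1**2) = 966*(3 - 4 - 4*1) = 966*(3 - 4 - 4) = 966*(-5) = -4830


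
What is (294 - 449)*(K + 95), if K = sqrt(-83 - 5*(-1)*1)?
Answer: -14725 - 155*I*sqrt(78) ≈ -14725.0 - 1368.9*I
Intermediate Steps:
K = I*sqrt(78) (K = sqrt(-83 + 5*1) = sqrt(-83 + 5) = sqrt(-78) = I*sqrt(78) ≈ 8.8318*I)
(294 - 449)*(K + 95) = (294 - 449)*(I*sqrt(78) + 95) = -155*(95 + I*sqrt(78)) = -14725 - 155*I*sqrt(78)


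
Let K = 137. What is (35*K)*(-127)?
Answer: -608965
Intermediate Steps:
(35*K)*(-127) = (35*137)*(-127) = 4795*(-127) = -608965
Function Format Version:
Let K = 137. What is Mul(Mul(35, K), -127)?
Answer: -608965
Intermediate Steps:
Mul(Mul(35, K), -127) = Mul(Mul(35, 137), -127) = Mul(4795, -127) = -608965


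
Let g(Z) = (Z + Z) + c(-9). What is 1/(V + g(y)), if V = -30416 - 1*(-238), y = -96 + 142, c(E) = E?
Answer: -1/30095 ≈ -3.3228e-5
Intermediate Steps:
y = 46
V = -30178 (V = -30416 + 238 = -30178)
g(Z) = -9 + 2*Z (g(Z) = (Z + Z) - 9 = 2*Z - 9 = -9 + 2*Z)
1/(V + g(y)) = 1/(-30178 + (-9 + 2*46)) = 1/(-30178 + (-9 + 92)) = 1/(-30178 + 83) = 1/(-30095) = -1/30095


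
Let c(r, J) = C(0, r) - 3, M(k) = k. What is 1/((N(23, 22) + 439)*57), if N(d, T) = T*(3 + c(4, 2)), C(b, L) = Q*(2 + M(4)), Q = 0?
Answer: 1/25023 ≈ 3.9963e-5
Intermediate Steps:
C(b, L) = 0 (C(b, L) = 0*(2 + 4) = 0*6 = 0)
c(r, J) = -3 (c(r, J) = 0 - 3 = -3)
N(d, T) = 0 (N(d, T) = T*(3 - 3) = T*0 = 0)
1/((N(23, 22) + 439)*57) = 1/((0 + 439)*57) = 1/(439*57) = 1/25023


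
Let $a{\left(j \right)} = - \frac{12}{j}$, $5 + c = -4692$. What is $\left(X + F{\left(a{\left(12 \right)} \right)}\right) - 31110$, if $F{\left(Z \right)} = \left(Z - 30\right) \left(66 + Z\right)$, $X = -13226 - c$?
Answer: $-41654$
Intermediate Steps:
$c = -4697$ ($c = -5 - 4692 = -4697$)
$X = -8529$ ($X = -13226 - -4697 = -13226 + 4697 = -8529$)
$F{\left(Z \right)} = \left(-30 + Z\right) \left(66 + Z\right)$
$\left(X + F{\left(a{\left(12 \right)} \right)}\right) - 31110 = \left(-8529 + \left(-1980 + \left(- \frac{12}{12}\right)^{2} + 36 \left(- \frac{12}{12}\right)\right)\right) - 31110 = \left(-8529 + \left(-1980 + \left(\left(-12\right) \frac{1}{12}\right)^{2} + 36 \left(\left(-12\right) \frac{1}{12}\right)\right)\right) - 31110 = \left(-8529 + \left(-1980 + \left(-1\right)^{2} + 36 \left(-1\right)\right)\right) - 31110 = \left(-8529 - 2015\right) - 31110 = -10544 - 31110 = -41654$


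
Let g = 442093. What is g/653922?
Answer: 442093/653922 ≈ 0.67606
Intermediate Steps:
g/653922 = 442093/653922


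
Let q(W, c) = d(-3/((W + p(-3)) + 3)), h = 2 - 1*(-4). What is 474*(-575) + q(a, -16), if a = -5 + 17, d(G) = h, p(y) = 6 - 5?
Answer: -272544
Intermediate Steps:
p(y) = 1
h = 6 (h = 2 + 4 = 6)
d(G) = 6
a = 12
q(W, c) = 6
474*(-575) + q(a, -16) = 474*(-575) + 6 = -272550 + 6 = -272544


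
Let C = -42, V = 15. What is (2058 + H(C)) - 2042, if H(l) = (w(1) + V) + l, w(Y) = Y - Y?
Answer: -11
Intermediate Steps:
w(Y) = 0
H(l) = 15 + l (H(l) = (0 + 15) + l = 15 + l)
(2058 + H(C)) - 2042 = (2058 + (15 - 42)) - 2042 = (2058 - 27) - 2042 = 2031 - 2042 = -11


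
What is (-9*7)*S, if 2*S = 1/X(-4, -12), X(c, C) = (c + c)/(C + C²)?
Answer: 2079/4 ≈ 519.75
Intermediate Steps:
X(c, C) = 2*c/(C + C²) (X(c, C) = (2*c)/(C + C²) = 2*c/(C + C²))
S = -33/4 (S = 1/(2*((2*(-4)/(-12*(1 - 12))))) = 1/(2*((2*(-4)*(-1/12)/(-11)))) = 1/(2*((2*(-4)*(-1/12)*(-1/11)))) = 1/(2*(-2/33)) = (½)*(-33/2) = -33/4 ≈ -8.2500)
(-9*7)*S = -9*7*(-33/4) = -63*(-33/4) = 2079/4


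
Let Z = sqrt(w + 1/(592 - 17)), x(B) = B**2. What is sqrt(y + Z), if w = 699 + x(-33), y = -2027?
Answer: sqrt(-26807075 + 115*sqrt(23646323))/115 ≈ 44.55*I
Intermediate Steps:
w = 1788 (w = 699 + (-33)**2 = 699 + 1089 = 1788)
Z = sqrt(23646323)/115 (Z = sqrt(1788 + 1/(592 - 17)) = sqrt(1788 + 1/575) = sqrt(1028101/575) = sqrt(23646323)/115 ≈ 42.285)
sqrt(y + Z) = sqrt(-2027 + sqrt(23646323)/115)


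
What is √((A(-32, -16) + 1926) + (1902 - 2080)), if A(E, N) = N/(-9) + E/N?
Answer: √15766/3 ≈ 41.854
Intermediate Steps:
A(E, N) = -N/9 + E/N (A(E, N) = N*(-⅑) + E/N = -N/9 + E/N)
√((A(-32, -16) + 1926) + (1902 - 2080)) = √(((-⅑*(-16) - 32/(-16)) + 1926) + (1902 - 2080)) = √(((16/9 - 32*(-1/16)) + 1926) - 178) = √(((16/9 + 2) + 1926) - 178) = √((34/9 + 1926) - 178) = √(17368/9 - 178) = √(15766/9) = √15766/3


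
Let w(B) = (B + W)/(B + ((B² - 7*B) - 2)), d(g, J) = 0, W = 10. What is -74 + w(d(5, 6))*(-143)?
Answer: 641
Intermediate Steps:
w(B) = (10 + B)/(-2 + B² - 6*B) (w(B) = (B + 10)/(B + ((B² - 7*B) - 2)) = (10 + B)/(B + (-2 + B² - 7*B)) = (10 + B)/(-2 + B² - 6*B))
-74 + w(d(5, 6))*(-143) = -74 + ((10 + 0)/(-2 + 0² - 6*0))*(-143) = -74 + (10/(-2 + 0 + 0))*(-143) = -74 + (10/(-2))*(-143) = -74 - ½*10*(-143) = -74 - 5*(-143) = -74 + 715 = 641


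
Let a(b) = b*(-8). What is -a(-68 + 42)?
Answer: -208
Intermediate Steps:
a(b) = -8*b
-a(-68 + 42) = -(-8)*(-68 + 42) = -(-8)*(-26) = -1*208 = -208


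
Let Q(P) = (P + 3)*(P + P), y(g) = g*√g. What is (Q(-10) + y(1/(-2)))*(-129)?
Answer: -18060 + 129*I*√2/4 ≈ -18060.0 + 45.608*I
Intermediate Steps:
y(g) = g^(3/2)
Q(P) = 2*P*(3 + P) (Q(P) = (3 + P)*(2*P) = 2*P*(3 + P))
(Q(-10) + y(1/(-2)))*(-129) = (2*(-10)*(3 - 10) + (1/(-2))^(3/2))*(-129) = (2*(-10)*(-7) + (-½)^(3/2))*(-129) = (140 - I*√2/4)*(-129) = -18060 + 129*I*√2/4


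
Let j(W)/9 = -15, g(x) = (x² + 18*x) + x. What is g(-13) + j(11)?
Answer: -213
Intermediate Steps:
g(x) = x² + 19*x
j(W) = -135 (j(W) = 9*(-15) = -135)
g(-13) + j(11) = -13*(19 - 13) - 135 = -13*6 - 135 = -78 - 135 = -213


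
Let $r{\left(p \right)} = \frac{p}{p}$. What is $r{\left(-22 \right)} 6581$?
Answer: $6581$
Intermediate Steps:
$r{\left(p \right)} = 1$
$r{\left(-22 \right)} 6581 = 1 \cdot 6581 = 6581$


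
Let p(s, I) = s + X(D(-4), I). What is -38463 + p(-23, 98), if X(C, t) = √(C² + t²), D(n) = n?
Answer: -38486 + 2*√2405 ≈ -38388.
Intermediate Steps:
p(s, I) = s + √(16 + I²) (p(s, I) = s + √((-4)² + I²) = s + √(16 + I²))
-38463 + p(-23, 98) = -38463 + (-23 + √(16 + 98²)) = -38463 + (-23 + √(16 + 9604)) = -38463 + (-23 + √9620) = -38463 + (-23 + 2*√2405) = -38486 + 2*√2405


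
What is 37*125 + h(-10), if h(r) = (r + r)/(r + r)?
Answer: 4626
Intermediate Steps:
h(r) = 1 (h(r) = (2*r)/((2*r)) = (2*r)*(1/(2*r)) = 1)
37*125 + h(-10) = 37*125 + 1 = 4625 + 1 = 4626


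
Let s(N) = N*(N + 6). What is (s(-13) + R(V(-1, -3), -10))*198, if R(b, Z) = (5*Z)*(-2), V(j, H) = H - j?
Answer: 37818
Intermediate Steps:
R(b, Z) = -10*Z
s(N) = N*(6 + N)
(s(-13) + R(V(-1, -3), -10))*198 = (-13*(6 - 13) - 10*(-10))*198 = (-13*(-7) + 100)*198 = (91 + 100)*198 = 191*198 = 37818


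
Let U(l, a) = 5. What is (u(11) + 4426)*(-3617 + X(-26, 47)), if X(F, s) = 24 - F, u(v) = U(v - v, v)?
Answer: -15805377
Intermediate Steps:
u(v) = 5
(u(11) + 4426)*(-3617 + X(-26, 47)) = (5 + 4426)*(-3617 + (24 - 1*(-26))) = 4431*(-3617 + (24 + 26)) = 4431*(-3617 + 50) = 4431*(-3567) = -15805377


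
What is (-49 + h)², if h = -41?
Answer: 8100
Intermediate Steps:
(-49 + h)² = (-49 - 41)² = (-90)² = 8100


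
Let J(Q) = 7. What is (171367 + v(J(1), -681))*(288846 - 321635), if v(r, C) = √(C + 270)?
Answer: -5618952563 - 32789*I*√411 ≈ -5.619e+9 - 6.6474e+5*I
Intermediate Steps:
v(r, C) = √(270 + C)
(171367 + v(J(1), -681))*(288846 - 321635) = (171367 + √(270 - 681))*(288846 - 321635) = (171367 + √(-411))*(-32789) = (171367 + I*√411)*(-32789) = -5618952563 - 32789*I*√411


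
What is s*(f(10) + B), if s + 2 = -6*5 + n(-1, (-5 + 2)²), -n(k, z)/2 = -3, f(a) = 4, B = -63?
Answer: 1534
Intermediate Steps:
n(k, z) = 6 (n(k, z) = -2*(-3) = 6)
s = -26 (s = -2 + (-6*5 + 6) = -2 + (-30 + 6) = -2 - 24 = -26)
s*(f(10) + B) = -26*(4 - 63) = -26*(-59) = 1534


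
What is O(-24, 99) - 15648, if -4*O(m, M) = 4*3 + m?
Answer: -15645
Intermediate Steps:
O(m, M) = -3 - m/4 (O(m, M) = -(4*3 + m)/4 = -(12 + m)/4 = -3 - m/4)
O(-24, 99) - 15648 = (-3 - ¼*(-24)) - 15648 = (-3 + 6) - 15648 = 3 - 15648 = -15645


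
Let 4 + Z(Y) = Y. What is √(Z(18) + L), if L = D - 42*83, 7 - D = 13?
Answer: I*√3478 ≈ 58.975*I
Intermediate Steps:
D = -6 (D = 7 - 1*13 = 7 - 13 = -6)
Z(Y) = -4 + Y
L = -3492 (L = -6 - 42*83 = -6 - 3486 = -3492)
√(Z(18) + L) = √((-4 + 18) - 3492) = √(14 - 3492) = √(-3478) = I*√3478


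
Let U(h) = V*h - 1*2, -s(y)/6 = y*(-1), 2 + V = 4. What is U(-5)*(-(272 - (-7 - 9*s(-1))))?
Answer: 2700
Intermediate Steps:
V = 2 (V = -2 + 4 = 2)
s(y) = 6*y (s(y) = -6*y*(-1) = -(-6)*y = 6*y)
U(h) = -2 + 2*h (U(h) = 2*h - 1*2 = 2*h - 2 = -2 + 2*h)
U(-5)*(-(272 - (-7 - 9*s(-1)))) = (-2 + 2*(-5))*(-(272 - (-7 - 54*(-1)))) = (-2 - 10)*(-(272 - (-7 - 9*(-6)))) = -(-12)*(272 - (-7 + 54)) = -(-12)*(272 - 1*47) = -(-12)*(272 - 47) = -(-12)*225 = -12*(-225) = 2700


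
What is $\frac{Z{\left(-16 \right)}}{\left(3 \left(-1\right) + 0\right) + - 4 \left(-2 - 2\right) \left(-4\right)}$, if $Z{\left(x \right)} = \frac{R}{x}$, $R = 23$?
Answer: $\frac{23}{1072} \approx 0.021455$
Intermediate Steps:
$Z{\left(x \right)} = \frac{23}{x}$
$\frac{Z{\left(-16 \right)}}{\left(3 \left(-1\right) + 0\right) + - 4 \left(-2 - 2\right) \left(-4\right)} = \frac{23 \frac{1}{-16}}{\left(3 \left(-1\right) + 0\right) + - 4 \left(-2 - 2\right) \left(-4\right)} = \frac{23 \left(- \frac{1}{16}\right)}{\left(-3 + 0\right) + \left(-4\right) \left(-4\right) \left(-4\right)} = \frac{1}{-3 + 16 \left(-4\right)} \left(- \frac{23}{16}\right) = \frac{1}{-3 - 64} \left(- \frac{23}{16}\right) = \frac{1}{-67} \left(- \frac{23}{16}\right) = \left(- \frac{1}{67}\right) \left(- \frac{23}{16}\right) = \frac{23}{1072}$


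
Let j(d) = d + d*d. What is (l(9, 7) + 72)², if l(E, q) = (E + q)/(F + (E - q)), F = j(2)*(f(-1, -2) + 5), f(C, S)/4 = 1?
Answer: 256036/49 ≈ 5225.2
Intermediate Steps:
f(C, S) = 4 (f(C, S) = 4*1 = 4)
j(d) = d + d²
F = 54 (F = (2*(1 + 2))*(4 + 5) = (2*3)*9 = 6*9 = 54)
l(E, q) = (E + q)/(54 + E - q) (l(E, q) = (E + q)/(54 + (E - q)) = (E + q)/(54 + E - q))
(l(9, 7) + 72)² = ((9 + 7)/(54 + 9 - 1*7) + 72)² = (16/(54 + 9 - 7) + 72)² = (16/56 + 72)² = ((1/56)*16 + 72)² = (2/7 + 72)² = (506/7)² = 256036/49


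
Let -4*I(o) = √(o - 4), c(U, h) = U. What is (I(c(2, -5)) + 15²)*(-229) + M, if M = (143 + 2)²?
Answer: -30500 + 229*I*√2/4 ≈ -30500.0 + 80.964*I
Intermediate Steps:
I(o) = -√(-4 + o)/4 (I(o) = -√(o - 4)/4 = -√(-4 + o)/4)
M = 21025 (M = 145² = 21025)
(I(c(2, -5)) + 15²)*(-229) + M = (-√(-4 + 2)/4 + 15²)*(-229) + 21025 = (-I*√2/4 + 225)*(-229) + 21025 = (225 - I*√2/4)*(-229) + 21025 = (-51525 + 229*I*√2/4) + 21025 = -30500 + 229*I*√2/4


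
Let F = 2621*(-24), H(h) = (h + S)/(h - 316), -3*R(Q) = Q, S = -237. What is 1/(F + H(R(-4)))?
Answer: -944/59380669 ≈ -1.5897e-5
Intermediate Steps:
R(Q) = -Q/3
H(h) = (-237 + h)/(-316 + h) (H(h) = (h - 237)/(h - 316) = (-237 + h)/(-316 + h))
F = -62904
1/(F + H(R(-4))) = 1/(-62904 + (-237 - ⅓*(-4))/(-316 - ⅓*(-4))) = 1/(-62904 + (-237 + 4/3)/(-316 + 4/3)) = 1/(-62904 - 707/3/(-944/3)) = 1/(-62904 - 3/944*(-707/3)) = 1/(-62904 + 707/944) = 1/(-59380669/944) = -944/59380669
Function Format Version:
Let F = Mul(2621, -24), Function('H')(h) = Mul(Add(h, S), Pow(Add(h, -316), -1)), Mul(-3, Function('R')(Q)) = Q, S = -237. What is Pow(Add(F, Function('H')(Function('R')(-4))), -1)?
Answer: Rational(-944, 59380669) ≈ -1.5897e-5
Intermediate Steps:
Function('R')(Q) = Mul(Rational(-1, 3), Q)
Function('H')(h) = Mul(Pow(Add(-316, h), -1), Add(-237, h)) (Function('H')(h) = Mul(Add(h, -237), Pow(Add(h, -316), -1)) = Mul(Add(-237, h), Pow(Add(-316, h), -1)) = Mul(Pow(Add(-316, h), -1), Add(-237, h)))
F = -62904
Pow(Add(F, Function('H')(Function('R')(-4))), -1) = Pow(Add(-62904, Mul(Pow(Add(-316, Mul(Rational(-1, 3), -4)), -1), Add(-237, Mul(Rational(-1, 3), -4)))), -1) = Pow(Add(-62904, Mul(Pow(Add(-316, Rational(4, 3)), -1), Add(-237, Rational(4, 3)))), -1) = Pow(Add(-62904, Mul(Pow(Rational(-944, 3), -1), Rational(-707, 3))), -1) = Pow(Add(-62904, Mul(Rational(-3, 944), Rational(-707, 3))), -1) = Pow(Add(-62904, Rational(707, 944)), -1) = Pow(Rational(-59380669, 944), -1) = Rational(-944, 59380669)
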